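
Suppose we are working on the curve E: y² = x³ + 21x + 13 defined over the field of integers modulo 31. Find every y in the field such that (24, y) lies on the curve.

x³ + 21x + 13 = 14341 ≡ 19 (mod 31).
Square roots of 19 mod 31: 9 and 22 (since 9² = 81 ≡ 19).

9, 22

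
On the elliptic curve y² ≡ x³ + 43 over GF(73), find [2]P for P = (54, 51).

(61, 40)

tangent at (54, 51): λ = (3·54² + 0)/(2·51) ≡ 61/29. 29⁻¹ ≡ 68 (mod 73), so λ ≡ 61·68 ≡ 60.
  x = λ² - 54 - 54 = 3600 - 108 ≡ 61; y = λ·(54 - 61) - 51 ≡ 40. → (61, 40)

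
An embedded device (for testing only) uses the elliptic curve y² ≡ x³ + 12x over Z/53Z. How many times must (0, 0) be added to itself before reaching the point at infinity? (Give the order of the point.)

2P: (0, 0) + (0, 0): same x and y₁ ≡ -y₂, so the sum is the point at infinity.
2P = the point at infinity, so the order is 2.

2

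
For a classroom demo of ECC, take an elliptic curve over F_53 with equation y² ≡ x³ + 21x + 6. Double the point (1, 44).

(41, 27)

tangent at (1, 44): λ = (3·1² + 21)/(2·44) ≡ 24/35. 35⁻¹ ≡ 50 (mod 53), so λ ≡ 24·50 ≡ 34.
  x = λ² - 1 - 1 = 1156 - 2 ≡ 41; y = λ·(1 - 41) - 44 ≡ 27. → (41, 27)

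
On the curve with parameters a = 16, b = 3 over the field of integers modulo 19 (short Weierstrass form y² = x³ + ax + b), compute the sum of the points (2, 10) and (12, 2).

(2, 10) + (12, 2). λ = (2 - 10)/(12 - 2) ≡ 11/10 mod 19. 10⁻¹ ≡ 2 (mod 19) since 10·2 = 20 ≡ 1, so λ ≡ 3.
  x = λ² - 2 - 12 = 9 - 14 ≡ 14; y = λ·(2 - 14) - 10 ≡ 11. → (14, 11)

(14, 11)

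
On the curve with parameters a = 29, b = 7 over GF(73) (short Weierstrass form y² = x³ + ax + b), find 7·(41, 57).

(9, 11)

Write G = (41, 57).
Repeated addition: build up to 7G.
2G: tangent at (41, 57): λ = (3·41² + 29)/(2·57) ≡ 35/41. 41⁻¹ ≡ 57 (mod 73), so λ ≡ 35·57 ≡ 24.
  x = λ² - 41 - 41 = 576 - 82 ≡ 56; y = λ·(41 - 56) - 57 ≡ 21. → (56, 21)
3G: (56, 21) + (41, 57). λ = (57 - 21)/(41 - 56) ≡ 36/58 mod 73. 58⁻¹ ≡ 34 (mod 73), so λ ≡ 56.
  x = λ² - 56 - 41 = 3136 - 97 ≡ 46; y = λ·(56 - 46) - 21 ≡ 28. → (46, 28)
4G: (46, 28) + (41, 57). λ = (57 - 28)/(41 - 46) ≡ 29/68 mod 73. 68⁻¹ ≡ 29 (mod 73), so λ ≡ 38.
  x = λ² - 46 - 41 = 1444 - 87 ≡ 43; y = λ·(46 - 43) - 28 ≡ 13. → (43, 13)
5G: (43, 13) + (41, 57). λ = (57 - 13)/(41 - 43) ≡ 44/71 mod 73. 71⁻¹ ≡ 36 (mod 73) since 71·36 = 2556 ≡ 1, so λ ≡ 51.
  x = λ² - 43 - 41 = 2601 - 84 ≡ 35; y = λ·(43 - 35) - 13 ≡ 30. → (35, 30)
6G: (35, 30) + (41, 57). λ = (57 - 30)/(41 - 35) ≡ 27/6 mod 73. 6⁻¹ ≡ 61 (mod 73) since 6·61 = 366 ≡ 1, so λ ≡ 41.
  x = λ² - 35 - 41 = 1681 - 76 ≡ 72; y = λ·(35 - 72) - 30 ≡ 59. → (72, 59)
7G: (72, 59) + (41, 57). λ = (57 - 59)/(41 - 72) ≡ 71/42 mod 73. 42⁻¹ ≡ 40 (mod 73), so λ ≡ 66.
  x = λ² - 72 - 41 = 4356 - 113 ≡ 9; y = λ·(72 - 9) - 59 ≡ 11. → (9, 11)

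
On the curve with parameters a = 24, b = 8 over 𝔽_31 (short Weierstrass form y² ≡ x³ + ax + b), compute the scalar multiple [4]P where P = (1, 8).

(18, 14)

Double-and-add on 4 = (100)₂. Start with P = (1, 8) for the leading 1-bit.
double: tangent at (1, 8): λ = (3·1² + 24)/(2·8) ≡ 27/16. 16⁻¹ ≡ 2 (mod 31) since 16·2 = 32 ≡ 1, so λ ≡ 27·2 ≡ 23.
  x = λ² - 1 - 1 = 529 - 2 ≡ 0; y = λ·(1 - 0) - 8 ≡ 15. → (0, 15)
double: tangent at (0, 15): λ = (3·0² + 24)/(2·15) ≡ 24/30. 30⁻¹ ≡ 30 (mod 31), so λ ≡ 24·30 ≡ 7.
  x = λ² - 0 - 0 = 49 - 0 ≡ 18; y = λ·(0 - 18) - 15 ≡ 14. → (18, 14)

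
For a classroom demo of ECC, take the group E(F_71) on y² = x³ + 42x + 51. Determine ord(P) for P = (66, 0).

2

2P: (66, 0) + (66, 0): same x and y₁ ≡ -y₂, so the sum is 𝒪.
2P = 𝒪, so the order is 2.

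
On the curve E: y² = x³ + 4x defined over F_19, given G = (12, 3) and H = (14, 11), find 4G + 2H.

First 4G:
Double-and-add on 4 = (100)₂. Start with G = (12, 3) for the leading 1-bit.
double: tangent at (12, 3): λ = (3·12² + 4)/(2·3) ≡ 18/6. 6⁻¹ ≡ 16 (mod 19) since 6·16 = 96 ≡ 1, so λ ≡ 18·16 ≡ 3.
  x = λ² - 12 - 12 = 9 - 24 ≡ 4; y = λ·(12 - 4) - 3 ≡ 2. → (4, 2)
double: tangent at (4, 2): λ = (3·4² + 4)/(2·2) ≡ 14/4. 4⁻¹ ≡ 5 (mod 19) since 4·5 = 20 ≡ 1, so λ ≡ 14·5 ≡ 13.
  x = λ² - 4 - 4 = 169 - 8 ≡ 9; y = λ·(4 - 9) - 2 ≡ 9. → (9, 9)
4G = (9, 9).
Next 2H:
Repeated addition: build up to 2H.
2H: tangent at (14, 11): λ = (3·14² + 4)/(2·11) ≡ 3/3. 3⁻¹ ≡ 13 (mod 19) since 3·13 = 39 ≡ 1, so λ ≡ 3·13 ≡ 1.
  x = λ² - 14 - 14 = 1 - 28 ≡ 11; y = λ·(14 - 11) - 11 ≡ 11. → (11, 11)
2H = (11, 11).
Finally 4G + 2H:
(9, 9) + (11, 11). λ = (11 - 9)/(11 - 9) ≡ 2/2 mod 19. 2⁻¹ ≡ 10 (mod 19) since 2·10 = 20 ≡ 1, so λ ≡ 1.
  x = λ² - 9 - 11 = 1 - 20 ≡ 0; y = λ·(9 - 0) - 9 ≡ 0. → (0, 0)

(0, 0)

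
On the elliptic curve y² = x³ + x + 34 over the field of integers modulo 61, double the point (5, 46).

tangent at (5, 46): λ = (3·5² + 1)/(2·46) ≡ 15/31. 31⁻¹ ≡ 2 (mod 61), so λ ≡ 15·2 ≡ 30.
  x = λ² - 5 - 5 = 900 - 10 ≡ 36; y = λ·(5 - 36) - 46 ≡ 0. → (36, 0)

(36, 0)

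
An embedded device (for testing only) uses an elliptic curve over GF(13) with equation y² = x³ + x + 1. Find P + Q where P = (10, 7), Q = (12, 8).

(1, 4)

(10, 7) + (12, 8). λ = (8 - 7)/(12 - 10) ≡ 1/2 mod 13. 2⁻¹ ≡ 7 (mod 13) since 2·7 = 14 ≡ 1, so λ ≡ 7.
  x = λ² - 10 - 12 = 49 - 22 ≡ 1; y = λ·(10 - 1) - 7 ≡ 4. → (1, 4)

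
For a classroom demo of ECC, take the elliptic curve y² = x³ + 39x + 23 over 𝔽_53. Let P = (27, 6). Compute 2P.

(52, 47)

tangent at (27, 6): λ = (3·27² + 39)/(2·6) ≡ 0/12. 12⁻¹ ≡ 31 (mod 53), so λ ≡ 0·31 ≡ 0.
  x = λ² - 27 - 27 = 0 - 54 ≡ 52; y = λ·(27 - 52) - 6 ≡ 47. → (52, 47)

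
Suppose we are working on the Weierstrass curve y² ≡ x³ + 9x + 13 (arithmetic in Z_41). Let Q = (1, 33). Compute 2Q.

tangent at (1, 33): λ = (3·1² + 9)/(2·33) ≡ 12/25. 25⁻¹ ≡ 23 (mod 41) since 25·23 = 575 ≡ 1, so λ ≡ 12·23 ≡ 30.
  x = λ² - 1 - 1 = 900 - 2 ≡ 37; y = λ·(1 - 37) - 33 ≡ 35. → (37, 35)

(37, 35)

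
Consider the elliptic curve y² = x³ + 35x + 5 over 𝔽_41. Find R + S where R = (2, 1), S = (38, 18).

(6, 29)

(2, 1) + (38, 18). λ = (18 - 1)/(38 - 2) ≡ 17/36 mod 41. 36⁻¹ ≡ 8 (mod 41), so λ ≡ 13.
  x = λ² - 2 - 38 = 169 - 40 ≡ 6; y = λ·(2 - 6) - 1 ≡ 29. → (6, 29)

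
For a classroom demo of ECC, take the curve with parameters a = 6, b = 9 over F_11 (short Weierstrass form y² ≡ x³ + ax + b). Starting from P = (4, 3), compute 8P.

(7, 8)

Double-and-add on 8 = (1000)₂. Start with P = (4, 3) for the leading 1-bit.
double: tangent at (4, 3): λ = (3·4² + 6)/(2·3) ≡ 10/6. 6⁻¹ ≡ 2 (mod 11) since 6·2 = 12 ≡ 1, so λ ≡ 10·2 ≡ 9.
  x = λ² - 4 - 4 = 81 - 8 ≡ 7; y = λ·(4 - 7) - 3 ≡ 3. → (7, 3)
double: tangent at (7, 3): λ = (3·7² + 6)/(2·3) ≡ 10/6. 6⁻¹ ≡ 2 (mod 11), so λ ≡ 10·2 ≡ 9.
  x = λ² - 7 - 7 = 81 - 14 ≡ 1; y = λ·(7 - 1) - 3 ≡ 7. → (1, 7)
double: tangent at (1, 7): λ = (3·1² + 6)/(2·7) ≡ 9/3. 3⁻¹ ≡ 4 (mod 11), so λ ≡ 9·4 ≡ 3.
  x = λ² - 1 - 1 = 9 - 2 ≡ 7; y = λ·(1 - 7) - 7 ≡ 8. → (7, 8)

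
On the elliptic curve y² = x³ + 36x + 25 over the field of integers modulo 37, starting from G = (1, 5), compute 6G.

O

Repeated addition: build up to 6G.
2G: tangent at (1, 5): λ = (3·1² + 36)/(2·5) ≡ 2/10. 10⁻¹ ≡ 26 (mod 37) since 10·26 = 260 ≡ 1, so λ ≡ 2·26 ≡ 15.
  x = λ² - 1 - 1 = 225 - 2 ≡ 1; y = λ·(1 - 1) - 5 ≡ 32. → (1, 32)
3G: (1, 32) + (1, 5): same x and y₁ ≡ -y₂, so the sum is 𝒪.
4G: 𝒪 + (1, 5) = (1, 5) (identity).
5G: tangent at (1, 5): λ = (3·1² + 36)/(2·5) ≡ 2/10. 10⁻¹ ≡ 26 (mod 37) since 10·26 = 260 ≡ 1, so λ ≡ 2·26 ≡ 15.
  x = λ² - 1 - 1 = 225 - 2 ≡ 1; y = λ·(1 - 1) - 5 ≡ 32. → (1, 32)
6G: (1, 32) + (1, 5): same x and y₁ ≡ -y₂, so the sum is 𝒪.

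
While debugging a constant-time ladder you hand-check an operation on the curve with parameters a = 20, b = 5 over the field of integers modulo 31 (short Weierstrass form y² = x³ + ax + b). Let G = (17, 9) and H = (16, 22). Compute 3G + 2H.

First 3G:
Repeated addition: build up to 3G.
2G: tangent at (17, 9): λ = (3·17² + 20)/(2·9) ≡ 19/18. 18⁻¹ ≡ 19 (mod 31) since 18·19 = 342 ≡ 1, so λ ≡ 19·19 ≡ 20.
  x = λ² - 17 - 17 = 400 - 34 ≡ 25; y = λ·(17 - 25) - 9 ≡ 17. → (25, 17)
3G: (25, 17) + (17, 9). λ = (9 - 17)/(17 - 25) ≡ 23/23 mod 31. 23⁻¹ ≡ 27 (mod 31), so λ ≡ 1.
  x = λ² - 25 - 17 = 1 - 42 ≡ 21; y = λ·(25 - 21) - 17 ≡ 18. → (21, 18)
3G = (21, 18).
Next 2H:
Repeated addition: build up to 2H.
2H: tangent at (16, 22): λ = (3·16² + 20)/(2·22) ≡ 13/13. 13⁻¹ ≡ 12 (mod 31), so λ ≡ 13·12 ≡ 1.
  x = λ² - 16 - 16 = 1 - 32 ≡ 0; y = λ·(16 - 0) - 22 ≡ 25. → (0, 25)
2H = (0, 25).
Finally 3G + 2H:
(21, 18) + (0, 25). λ = (25 - 18)/(0 - 21) ≡ 7/10 mod 31. 10⁻¹ ≡ 28 (mod 31), so λ ≡ 10.
  x = λ² - 21 - 0 = 100 - 21 ≡ 17; y = λ·(21 - 17) - 18 ≡ 22. → (17, 22)

(17, 22)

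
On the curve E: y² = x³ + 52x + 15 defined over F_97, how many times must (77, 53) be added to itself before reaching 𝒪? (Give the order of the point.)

2P: tangent at (77, 53): λ = (3·77² + 52)/(2·53) ≡ 88/9. 9⁻¹ ≡ 54 (mod 97), so λ ≡ 88·54 ≡ 96.
  x = λ² - 77 - 77 = 9216 - 154 ≡ 41; y = λ·(77 - 41) - 53 ≡ 8. → (41, 8)
3P: (41, 8) + (77, 53). λ = (53 - 8)/(77 - 41) ≡ 45/36 mod 97. 36⁻¹ ≡ 62 (mod 97), so λ ≡ 74.
  x = λ² - 41 - 77 = 5476 - 118 ≡ 23; y = λ·(41 - 23) - 8 ≡ 63. → (23, 63)
4P: (23, 63) + (77, 53). λ = (53 - 63)/(77 - 23) ≡ 87/54 mod 97. 54⁻¹ ≡ 9 (mod 97) since 54·9 = 486 ≡ 1, so λ ≡ 7.
  x = λ² - 23 - 77 = 49 - 100 ≡ 46; y = λ·(23 - 46) - 63 ≡ 67. → (46, 67)
5P: (46, 67) + (77, 53). λ = (53 - 67)/(77 - 46) ≡ 83/31 mod 97. 31⁻¹ ≡ 72 (mod 97), so λ ≡ 59.
  x = λ² - 46 - 77 = 3481 - 123 ≡ 60; y = λ·(46 - 60) - 67 ≡ 77. → (60, 77)
6P: (60, 77) + (77, 53). λ = (53 - 77)/(77 - 60) ≡ 73/17 mod 97. 17⁻¹ ≡ 40 (mod 97), so λ ≡ 10.
  x = λ² - 60 - 77 = 100 - 137 ≡ 60; y = λ·(60 - 60) - 77 ≡ 20. → (60, 20)
7P: (60, 20) + (77, 53). λ = (53 - 20)/(77 - 60) ≡ 33/17 mod 97. 17⁻¹ ≡ 40 (mod 97), so λ ≡ 59.
  x = λ² - 60 - 77 = 3481 - 137 ≡ 46; y = λ·(60 - 46) - 20 ≡ 30. → (46, 30)
8P: (46, 30) + (77, 53). λ = (53 - 30)/(77 - 46) ≡ 23/31 mod 97. 31⁻¹ ≡ 72 (mod 97), so λ ≡ 7.
  x = λ² - 46 - 77 = 49 - 123 ≡ 23; y = λ·(46 - 23) - 30 ≡ 34. → (23, 34)
9P: (23, 34) + (77, 53). λ = (53 - 34)/(77 - 23) ≡ 19/54 mod 97. 54⁻¹ ≡ 9 (mod 97) since 54·9 = 486 ≡ 1, so λ ≡ 74.
  x = λ² - 23 - 77 = 5476 - 100 ≡ 41; y = λ·(23 - 41) - 34 ≡ 89. → (41, 89)
10P: (41, 89) + (77, 53). λ = (53 - 89)/(77 - 41) ≡ 61/36 mod 97. 36⁻¹ ≡ 62 (mod 97), so λ ≡ 96.
  x = λ² - 41 - 77 = 9216 - 118 ≡ 77; y = λ·(41 - 77) - 89 ≡ 44. → (77, 44)
11P: (77, 44) + (77, 53): same x and y₁ ≡ -y₂, so the sum is 𝒪.
11P = 𝒪, so the order is 11.

11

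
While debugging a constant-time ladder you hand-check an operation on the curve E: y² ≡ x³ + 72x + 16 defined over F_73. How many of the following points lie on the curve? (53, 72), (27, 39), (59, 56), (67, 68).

1

(53, 72): 72² ≡ 1, rhs ≡ 66 → off.
(27, 39): 39² ≡ 61, rhs ≡ 35 → off.
(59, 56): 56² ≡ 70, rhs ≡ 60 → off.
(67, 68): 68² ≡ 25, rhs ≡ 25 → on.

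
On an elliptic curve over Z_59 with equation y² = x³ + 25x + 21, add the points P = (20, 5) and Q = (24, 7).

(20, 5) + (24, 7). λ = (7 - 5)/(24 - 20) ≡ 2/4 mod 59. 4⁻¹ ≡ 15 (mod 59), so λ ≡ 30.
  x = λ² - 20 - 24 = 900 - 44 ≡ 30; y = λ·(20 - 30) - 5 ≡ 49. → (30, 49)

(30, 49)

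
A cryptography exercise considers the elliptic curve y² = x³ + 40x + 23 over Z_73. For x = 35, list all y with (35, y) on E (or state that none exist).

x³ + 40x + 23 = 44298 ≡ 60 (mod 73).
60 is a non-residue mod 73; no y exists.

none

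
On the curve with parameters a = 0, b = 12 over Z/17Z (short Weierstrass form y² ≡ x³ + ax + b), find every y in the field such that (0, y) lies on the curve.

x³ + 0x + 12 = 12 ≡ 12 (mod 17).
12 is a non-residue mod 17; no y exists.

none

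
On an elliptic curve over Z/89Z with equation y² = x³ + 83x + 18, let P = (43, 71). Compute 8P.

(14, 39)

Repeated addition: build up to 8P.
2P: tangent at (43, 71): λ = (3·43² + 83)/(2·71) ≡ 23/53. 53⁻¹ ≡ 42 (mod 89) since 53·42 = 2226 ≡ 1, so λ ≡ 23·42 ≡ 76.
  x = λ² - 43 - 43 = 5776 - 86 ≡ 83; y = λ·(43 - 83) - 71 ≡ 4. → (83, 4)
3P: (83, 4) + (43, 71). λ = (71 - 4)/(43 - 83) ≡ 67/49 mod 89. 49⁻¹ ≡ 20 (mod 89), so λ ≡ 5.
  x = λ² - 83 - 43 = 25 - 126 ≡ 77; y = λ·(83 - 77) - 4 ≡ 26. → (77, 26)
4P: (77, 26) + (43, 71). λ = (71 - 26)/(43 - 77) ≡ 45/55 mod 89. 55⁻¹ ≡ 34 (mod 89), so λ ≡ 17.
  x = λ² - 77 - 43 = 289 - 120 ≡ 80; y = λ·(77 - 80) - 26 ≡ 12. → (80, 12)
5P: (80, 12) + (43, 71). λ = (71 - 12)/(43 - 80) ≡ 59/52 mod 89. 52⁻¹ ≡ 12 (mod 89), so λ ≡ 85.
  x = λ² - 80 - 43 = 7225 - 123 ≡ 71; y = λ·(80 - 71) - 12 ≡ 41. → (71, 41)
6P: (71, 41) + (43, 71). λ = (71 - 41)/(43 - 71) ≡ 30/61 mod 89. 61⁻¹ ≡ 54 (mod 89), so λ ≡ 18.
  x = λ² - 71 - 43 = 324 - 114 ≡ 32; y = λ·(71 - 32) - 41 ≡ 38. → (32, 38)
7P: (32, 38) + (43, 71). λ = (71 - 38)/(43 - 32) ≡ 33/11 mod 89. 11⁻¹ ≡ 81 (mod 89), so λ ≡ 3.
  x = λ² - 32 - 43 = 9 - 75 ≡ 23; y = λ·(32 - 23) - 38 ≡ 78. → (23, 78)
8P: (23, 78) + (43, 71). λ = (71 - 78)/(43 - 23) ≡ 82/20 mod 89. 20⁻¹ ≡ 49 (mod 89), so λ ≡ 13.
  x = λ² - 23 - 43 = 169 - 66 ≡ 14; y = λ·(23 - 14) - 78 ≡ 39. → (14, 39)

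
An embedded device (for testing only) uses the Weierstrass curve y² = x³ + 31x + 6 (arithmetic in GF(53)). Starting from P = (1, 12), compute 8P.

Repeated addition: build up to 8P.
2P: tangent at (1, 12): λ = (3·1² + 31)/(2·12) ≡ 34/24. 24⁻¹ ≡ 42 (mod 53), so λ ≡ 34·42 ≡ 50.
  x = λ² - 1 - 1 = 2500 - 2 ≡ 7; y = λ·(1 - 7) - 12 ≡ 6. → (7, 6)
3P: (7, 6) + (1, 12). λ = (12 - 6)/(1 - 7) ≡ 6/47 mod 53. 47⁻¹ ≡ 44 (mod 53), so λ ≡ 52.
  x = λ² - 7 - 1 = 2704 - 8 ≡ 46; y = λ·(7 - 46) - 6 ≡ 33. → (46, 33)
4P: (46, 33) + (1, 12). λ = (12 - 33)/(1 - 46) ≡ 32/8 mod 53. 8⁻¹ ≡ 20 (mod 53) since 8·20 = 160 ≡ 1, so λ ≡ 4.
  x = λ² - 46 - 1 = 16 - 47 ≡ 22; y = λ·(46 - 22) - 33 ≡ 10. → (22, 10)
5P: (22, 10) + (1, 12). λ = (12 - 10)/(1 - 22) ≡ 2/32 mod 53. 32⁻¹ ≡ 5 (mod 53), so λ ≡ 10.
  x = λ² - 22 - 1 = 100 - 23 ≡ 24; y = λ·(22 - 24) - 10 ≡ 23. → (24, 23)
6P: (24, 23) + (1, 12). λ = (12 - 23)/(1 - 24) ≡ 42/30 mod 53. 30⁻¹ ≡ 23 (mod 53), so λ ≡ 12.
  x = λ² - 24 - 1 = 144 - 25 ≡ 13; y = λ·(24 - 13) - 23 ≡ 3. → (13, 3)
7P: (13, 3) + (1, 12). λ = (12 - 3)/(1 - 13) ≡ 9/41 mod 53. 41⁻¹ ≡ 22 (mod 53), so λ ≡ 39.
  x = λ² - 13 - 1 = 1521 - 14 ≡ 23; y = λ·(13 - 23) - 3 ≡ 31. → (23, 31)
8P: (23, 31) + (1, 12). λ = (12 - 31)/(1 - 23) ≡ 34/31 mod 53. 31⁻¹ ≡ 12 (mod 53), so λ ≡ 37.
  x = λ² - 23 - 1 = 1369 - 24 ≡ 20; y = λ·(23 - 20) - 31 ≡ 27. → (20, 27)

(20, 27)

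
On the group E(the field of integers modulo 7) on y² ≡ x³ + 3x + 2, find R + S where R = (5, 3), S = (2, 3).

(0, 4)

(5, 3) + (2, 3). λ = (3 - 3)/(2 - 5) ≡ 0/4 mod 7. 4⁻¹ ≡ 2 (mod 7), so λ ≡ 0.
  x = λ² - 5 - 2 = 0 - 7 ≡ 0; y = λ·(5 - 0) - 3 ≡ 4. → (0, 4)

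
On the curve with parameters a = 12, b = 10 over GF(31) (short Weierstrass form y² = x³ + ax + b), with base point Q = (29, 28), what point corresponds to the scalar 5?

(25, 30)

Repeated addition: build up to 5Q.
2Q: tangent at (29, 28): λ = (3·29² + 12)/(2·28) ≡ 24/25. 25⁻¹ ≡ 5 (mod 31) since 25·5 = 125 ≡ 1, so λ ≡ 24·5 ≡ 27.
  x = λ² - 29 - 29 = 729 - 58 ≡ 20; y = λ·(29 - 20) - 28 ≡ 29. → (20, 29)
3Q: (20, 29) + (29, 28). λ = (28 - 29)/(29 - 20) ≡ 30/9 mod 31. 9⁻¹ ≡ 7 (mod 31), so λ ≡ 24.
  x = λ² - 20 - 29 = 576 - 49 ≡ 0; y = λ·(20 - 0) - 29 ≡ 17. → (0, 17)
4Q: (0, 17) + (29, 28). λ = (28 - 17)/(29 - 0) ≡ 11/29 mod 31. 29⁻¹ ≡ 15 (mod 31), so λ ≡ 10.
  x = λ² - 0 - 29 = 100 - 29 ≡ 9; y = λ·(0 - 9) - 17 ≡ 17. → (9, 17)
5Q: (9, 17) + (29, 28). λ = (28 - 17)/(29 - 9) ≡ 11/20 mod 31. 20⁻¹ ≡ 14 (mod 31) since 20·14 = 280 ≡ 1, so λ ≡ 30.
  x = λ² - 9 - 29 = 900 - 38 ≡ 25; y = λ·(9 - 25) - 17 ≡ 30. → (25, 30)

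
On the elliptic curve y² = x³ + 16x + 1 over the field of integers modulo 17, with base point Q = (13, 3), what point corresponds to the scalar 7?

Double-and-add on 7 = (111)₂. Start with Q = (13, 3) for the leading 1-bit.
double: tangent at (13, 3): λ = (3·13² + 16)/(2·3) ≡ 13/6. 6⁻¹ ≡ 3 (mod 17), so λ ≡ 13·3 ≡ 5.
  x = λ² - 13 - 13 = 25 - 26 ≡ 16; y = λ·(13 - 16) - 3 ≡ 16. → (16, 16)
add Q: (16, 16) + (13, 3). λ = (3 - 16)/(13 - 16) ≡ 4/14 mod 17. 14⁻¹ ≡ 11 (mod 17), so λ ≡ 10.
  x = λ² - 16 - 13 = 100 - 29 ≡ 3; y = λ·(16 - 3) - 16 ≡ 12. → (3, 12)
double: tangent at (3, 12): λ = (3·3² + 16)/(2·12) ≡ 9/7. 7⁻¹ ≡ 5 (mod 17) since 7·5 = 35 ≡ 1, so λ ≡ 9·5 ≡ 11.
  x = λ² - 3 - 3 = 121 - 6 ≡ 13; y = λ·(3 - 13) - 12 ≡ 14. → (13, 14)
add Q: (13, 14) + (13, 3): same x and y₁ ≡ -y₂, so the sum is the point at infinity.

O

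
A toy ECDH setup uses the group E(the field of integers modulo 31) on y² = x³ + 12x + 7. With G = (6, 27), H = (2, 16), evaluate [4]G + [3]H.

First 4G:
Repeated addition: build up to 4G.
2G: tangent at (6, 27): λ = (3·6² + 12)/(2·27) ≡ 27/23. 23⁻¹ ≡ 27 (mod 31) since 23·27 = 621 ≡ 1, so λ ≡ 27·27 ≡ 16.
  x = λ² - 6 - 6 = 256 - 12 ≡ 27; y = λ·(6 - 27) - 27 ≡ 9. → (27, 9)
3G: (27, 9) + (6, 27). λ = (27 - 9)/(6 - 27) ≡ 18/10 mod 31. 10⁻¹ ≡ 28 (mod 31), so λ ≡ 8.
  x = λ² - 27 - 6 = 64 - 33 ≡ 0; y = λ·(27 - 0) - 9 ≡ 21. → (0, 21)
4G: (0, 21) + (6, 27). λ = (27 - 21)/(6 - 0) ≡ 6/6 mod 31. 6⁻¹ ≡ 26 (mod 31), so λ ≡ 1.
  x = λ² - 0 - 6 = 1 - 6 ≡ 26; y = λ·(0 - 26) - 21 ≡ 15. → (26, 15)
4G = (26, 15).
Next 3H:
Repeated addition: build up to 3H.
2H: tangent at (2, 16): λ = (3·2² + 12)/(2·16) ≡ 24/1. 1⁻¹ ≡ 1 (mod 31), so λ ≡ 24·1 ≡ 24.
  x = λ² - 2 - 2 = 576 - 4 ≡ 14; y = λ·(2 - 14) - 16 ≡ 6. → (14, 6)
3H: (14, 6) + (2, 16). λ = (16 - 6)/(2 - 14) ≡ 10/19 mod 31. 19⁻¹ ≡ 18 (mod 31) since 19·18 = 342 ≡ 1, so λ ≡ 25.
  x = λ² - 14 - 2 = 625 - 16 ≡ 20; y = λ·(14 - 20) - 6 ≡ 30. → (20, 30)
3H = (20, 30).
Finally 4G + 3H:
(26, 15) + (20, 30). λ = (30 - 15)/(20 - 26) ≡ 15/25 mod 31. 25⁻¹ ≡ 5 (mod 31) since 25·5 = 125 ≡ 1, so λ ≡ 13.
  x = λ² - 26 - 20 = 169 - 46 ≡ 30; y = λ·(26 - 30) - 15 ≡ 26. → (30, 26)

(30, 26)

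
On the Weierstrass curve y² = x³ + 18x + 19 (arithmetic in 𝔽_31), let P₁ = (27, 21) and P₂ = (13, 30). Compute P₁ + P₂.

(27, 10)

(27, 21) + (13, 30). λ = (30 - 21)/(13 - 27) ≡ 9/17 mod 31. 17⁻¹ ≡ 11 (mod 31), so λ ≡ 6.
  x = λ² - 27 - 13 = 36 - 40 ≡ 27; y = λ·(27 - 27) - 21 ≡ 10. → (27, 10)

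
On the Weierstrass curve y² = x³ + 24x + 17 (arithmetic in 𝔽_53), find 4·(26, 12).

(33, 21)

Write G = (26, 12).
Double-and-add on 4 = (100)₂. Start with G = (26, 12) for the leading 1-bit.
double: tangent at (26, 12): λ = (3·26² + 24)/(2·12) ≡ 38/24. 24⁻¹ ≡ 42 (mod 53), so λ ≡ 38·42 ≡ 6.
  x = λ² - 26 - 26 = 36 - 52 ≡ 37; y = λ·(26 - 37) - 12 ≡ 28. → (37, 28)
double: tangent at (37, 28): λ = (3·37² + 24)/(2·28) ≡ 50/3. 3⁻¹ ≡ 18 (mod 53), so λ ≡ 50·18 ≡ 52.
  x = λ² - 37 - 37 = 2704 - 74 ≡ 33; y = λ·(37 - 33) - 28 ≡ 21. → (33, 21)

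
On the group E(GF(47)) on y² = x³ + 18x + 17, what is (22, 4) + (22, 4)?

tangent at (22, 4): λ = (3·22² + 18)/(2·4) ≡ 13/8. 8⁻¹ ≡ 6 (mod 47), so λ ≡ 13·6 ≡ 31.
  x = λ² - 22 - 22 = 961 - 44 ≡ 24; y = λ·(22 - 24) - 4 ≡ 28. → (24, 28)

(24, 28)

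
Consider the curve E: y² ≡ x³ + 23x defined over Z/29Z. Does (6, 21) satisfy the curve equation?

y² = 21² ≡ 6; x³ + 23x + 0 = 354 ≡ 6 (mod 29). 6 = 6.

yes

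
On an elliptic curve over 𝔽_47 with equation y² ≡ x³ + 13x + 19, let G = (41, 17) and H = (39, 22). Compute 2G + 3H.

(25, 6)

First 2G:
Repeated addition: build up to 2G.
2G: tangent at (41, 17): λ = (3·41² + 13)/(2·17) ≡ 27/34. 34⁻¹ ≡ 18 (mod 47) since 34·18 = 612 ≡ 1, so λ ≡ 27·18 ≡ 16.
  x = λ² - 41 - 41 = 256 - 82 ≡ 33; y = λ·(41 - 33) - 17 ≡ 17. → (33, 17)
2G = (33, 17).
Next 3H:
Repeated addition: build up to 3H.
2H: tangent at (39, 22): λ = (3·39² + 13)/(2·22) ≡ 17/44. 44⁻¹ ≡ 31 (mod 47) since 44·31 = 1364 ≡ 1, so λ ≡ 17·31 ≡ 10.
  x = λ² - 39 - 39 = 100 - 78 ≡ 22; y = λ·(39 - 22) - 22 ≡ 7. → (22, 7)
3H: (22, 7) + (39, 22). λ = (22 - 7)/(39 - 22) ≡ 15/17 mod 47. 17⁻¹ ≡ 36 (mod 47) since 17·36 = 612 ≡ 1, so λ ≡ 23.
  x = λ² - 22 - 39 = 529 - 61 ≡ 45; y = λ·(22 - 45) - 7 ≡ 28. → (45, 28)
3H = (45, 28).
Finally 2G + 3H:
(33, 17) + (45, 28). λ = (28 - 17)/(45 - 33) ≡ 11/12 mod 47. 12⁻¹ ≡ 4 (mod 47) since 12·4 = 48 ≡ 1, so λ ≡ 44.
  x = λ² - 33 - 45 = 1936 - 78 ≡ 25; y = λ·(33 - 25) - 17 ≡ 6. → (25, 6)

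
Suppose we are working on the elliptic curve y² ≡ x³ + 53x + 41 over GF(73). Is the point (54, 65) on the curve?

y² = 65² ≡ 64; x³ + 53x + 41 = 160367 ≡ 59 (mod 73). 64 ≠ 59.

no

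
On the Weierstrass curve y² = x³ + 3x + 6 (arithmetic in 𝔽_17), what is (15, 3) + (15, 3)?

tangent at (15, 3): λ = (3·15² + 3)/(2·3) ≡ 15/6. 6⁻¹ ≡ 3 (mod 17) since 6·3 = 18 ≡ 1, so λ ≡ 15·3 ≡ 11.
  x = λ² - 15 - 15 = 121 - 30 ≡ 6; y = λ·(15 - 6) - 3 ≡ 11. → (6, 11)

(6, 11)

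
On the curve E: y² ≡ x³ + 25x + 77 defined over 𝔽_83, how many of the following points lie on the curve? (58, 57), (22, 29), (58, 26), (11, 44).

2

(58, 57): 57² ≡ 12, rhs ≡ 12 → on.
(22, 29): 29² ≡ 11, rhs ≡ 70 → off.
(58, 26): 26² ≡ 12, rhs ≡ 12 → on.
(11, 44): 44² ≡ 27, rhs ≡ 23 → off.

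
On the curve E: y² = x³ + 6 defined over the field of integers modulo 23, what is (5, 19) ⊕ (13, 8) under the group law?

(13, 15)

(5, 19) + (13, 8). λ = (8 - 19)/(13 - 5) ≡ 12/8 mod 23. 8⁻¹ ≡ 3 (mod 23) since 8·3 = 24 ≡ 1, so λ ≡ 13.
  x = λ² - 5 - 13 = 169 - 18 ≡ 13; y = λ·(5 - 13) - 19 ≡ 15. → (13, 15)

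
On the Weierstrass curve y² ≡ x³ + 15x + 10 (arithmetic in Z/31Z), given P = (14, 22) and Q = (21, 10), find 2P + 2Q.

First 2P:
Repeated addition: build up to 2P.
2P: tangent at (14, 22): λ = (3·14² + 15)/(2·22) ≡ 14/13. 13⁻¹ ≡ 12 (mod 31) since 13·12 = 156 ≡ 1, so λ ≡ 14·12 ≡ 13.
  x = λ² - 14 - 14 = 169 - 28 ≡ 17; y = λ·(14 - 17) - 22 ≡ 1. → (17, 1)
2P = (17, 1).
Next 2Q:
Repeated addition: build up to 2Q.
2Q: tangent at (21, 10): λ = (3·21² + 15)/(2·10) ≡ 5/20. 20⁻¹ ≡ 14 (mod 31), so λ ≡ 5·14 ≡ 8.
  x = λ² - 21 - 21 = 64 - 42 ≡ 22; y = λ·(21 - 22) - 10 ≡ 13. → (22, 13)
2Q = (22, 13).
Finally 2P + 2Q:
(17, 1) + (22, 13). λ = (13 - 1)/(22 - 17) ≡ 12/5 mod 31. 5⁻¹ ≡ 25 (mod 31), so λ ≡ 21.
  x = λ² - 17 - 22 = 441 - 39 ≡ 30; y = λ·(17 - 30) - 1 ≡ 5. → (30, 5)

(30, 5)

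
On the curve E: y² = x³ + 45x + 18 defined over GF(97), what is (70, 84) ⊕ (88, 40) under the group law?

(70, 84) + (88, 40). λ = (40 - 84)/(88 - 70) ≡ 53/18 mod 97. 18⁻¹ ≡ 27 (mod 97) since 18·27 = 486 ≡ 1, so λ ≡ 73.
  x = λ² - 70 - 88 = 5329 - 158 ≡ 30; y = λ·(70 - 30) - 84 ≡ 23. → (30, 23)

(30, 23)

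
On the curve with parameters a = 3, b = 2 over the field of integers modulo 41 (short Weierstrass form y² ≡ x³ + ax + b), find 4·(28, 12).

Write G = (28, 12).
Double-and-add on 4 = (100)₂. Start with G = (28, 12) for the leading 1-bit.
double: tangent at (28, 12): λ = (3·28² + 3)/(2·12) ≡ 18/24. 24⁻¹ ≡ 12 (mod 41) since 24·12 = 288 ≡ 1, so λ ≡ 18·12 ≡ 11.
  x = λ² - 28 - 28 = 121 - 56 ≡ 24; y = λ·(28 - 24) - 12 ≡ 32. → (24, 32)
double: tangent at (24, 32): λ = (3·24² + 3)/(2·32) ≡ 9/23. 23⁻¹ ≡ 25 (mod 41) since 23·25 = 575 ≡ 1, so λ ≡ 9·25 ≡ 20.
  x = λ² - 24 - 24 = 400 - 48 ≡ 24; y = λ·(24 - 24) - 32 ≡ 9. → (24, 9)

(24, 9)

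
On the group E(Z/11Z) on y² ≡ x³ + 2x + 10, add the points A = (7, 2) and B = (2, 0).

(7, 9)

(7, 2) + (2, 0). λ = (0 - 2)/(2 - 7) ≡ 9/6 mod 11. 6⁻¹ ≡ 2 (mod 11) since 6·2 = 12 ≡ 1, so λ ≡ 7.
  x = λ² - 7 - 2 = 49 - 9 ≡ 7; y = λ·(7 - 7) - 2 ≡ 9. → (7, 9)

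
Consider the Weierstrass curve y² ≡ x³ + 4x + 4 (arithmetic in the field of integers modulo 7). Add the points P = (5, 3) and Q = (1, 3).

(1, 4)

(5, 3) + (1, 3). λ = (3 - 3)/(1 - 5) ≡ 0/3 mod 7. 3⁻¹ ≡ 5 (mod 7) since 3·5 = 15 ≡ 1, so λ ≡ 0.
  x = λ² - 5 - 1 = 0 - 6 ≡ 1; y = λ·(5 - 1) - 3 ≡ 4. → (1, 4)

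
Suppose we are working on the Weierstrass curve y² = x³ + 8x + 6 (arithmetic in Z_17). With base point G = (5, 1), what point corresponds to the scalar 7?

(8, 15)

Repeated addition: build up to 7G.
2G: tangent at (5, 1): λ = (3·5² + 8)/(2·1) ≡ 15/2. 2⁻¹ ≡ 9 (mod 17), so λ ≡ 15·9 ≡ 16.
  x = λ² - 5 - 5 = 256 - 10 ≡ 8; y = λ·(5 - 8) - 1 ≡ 2. → (8, 2)
3G: (8, 2) + (5, 1). λ = (1 - 2)/(5 - 8) ≡ 16/14 mod 17. 14⁻¹ ≡ 11 (mod 17), so λ ≡ 6.
  x = λ² - 8 - 5 = 36 - 13 ≡ 6; y = λ·(8 - 6) - 2 ≡ 10. → (6, 10)
4G: (6, 10) + (5, 1). λ = (1 - 10)/(5 - 6) ≡ 8/16 mod 17. 16⁻¹ ≡ 16 (mod 17) since 16·16 = 256 ≡ 1, so λ ≡ 9.
  x = λ² - 6 - 5 = 81 - 11 ≡ 2; y = λ·(6 - 2) - 10 ≡ 9. → (2, 9)
5G: (2, 9) + (5, 1). λ = (1 - 9)/(5 - 2) ≡ 9/3 mod 17. 3⁻¹ ≡ 6 (mod 17), so λ ≡ 3.
  x = λ² - 2 - 5 = 9 - 7 ≡ 2; y = λ·(2 - 2) - 9 ≡ 8. → (2, 8)
6G: (2, 8) + (5, 1). λ = (1 - 8)/(5 - 2) ≡ 10/3 mod 17. 3⁻¹ ≡ 6 (mod 17) since 3·6 = 18 ≡ 1, so λ ≡ 9.
  x = λ² - 2 - 5 = 81 - 7 ≡ 6; y = λ·(2 - 6) - 8 ≡ 7. → (6, 7)
7G: (6, 7) + (5, 1). λ = (1 - 7)/(5 - 6) ≡ 11/16 mod 17. 16⁻¹ ≡ 16 (mod 17), so λ ≡ 6.
  x = λ² - 6 - 5 = 36 - 11 ≡ 8; y = λ·(6 - 8) - 7 ≡ 15. → (8, 15)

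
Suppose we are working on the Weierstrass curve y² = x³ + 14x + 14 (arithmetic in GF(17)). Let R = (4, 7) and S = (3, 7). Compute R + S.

(10, 10)

(4, 7) + (3, 7). λ = (7 - 7)/(3 - 4) ≡ 0/16 mod 17. 16⁻¹ ≡ 16 (mod 17), so λ ≡ 0.
  x = λ² - 4 - 3 = 0 - 7 ≡ 10; y = λ·(4 - 10) - 7 ≡ 10. → (10, 10)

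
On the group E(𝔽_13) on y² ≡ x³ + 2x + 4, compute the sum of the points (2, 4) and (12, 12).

(2, 4) + (12, 12). λ = (12 - 4)/(12 - 2) ≡ 8/10 mod 13. 10⁻¹ ≡ 4 (mod 13), so λ ≡ 6.
  x = λ² - 2 - 12 = 36 - 14 ≡ 9; y = λ·(2 - 9) - 4 ≡ 6. → (9, 6)

(9, 6)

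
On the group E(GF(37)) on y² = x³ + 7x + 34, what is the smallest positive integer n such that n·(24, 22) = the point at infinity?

2P: tangent at (24, 22): λ = (3·24² + 7)/(2·22) ≡ 33/7. 7⁻¹ ≡ 16 (mod 37) since 7·16 = 112 ≡ 1, so λ ≡ 33·16 ≡ 10.
  x = λ² - 24 - 24 = 100 - 48 ≡ 15; y = λ·(24 - 15) - 22 ≡ 31. → (15, 31)
3P: (15, 31) + (24, 22). λ = (22 - 31)/(24 - 15) ≡ 28/9 mod 37. 9⁻¹ ≡ 33 (mod 37) since 9·33 = 297 ≡ 1, so λ ≡ 36.
  x = λ² - 15 - 24 = 1296 - 39 ≡ 36; y = λ·(15 - 36) - 31 ≡ 27. → (36, 27)
4P: (36, 27) + (24, 22). λ = (22 - 27)/(24 - 36) ≡ 32/25 mod 37. 25⁻¹ ≡ 3 (mod 37) since 25·3 = 75 ≡ 1, so λ ≡ 22.
  x = λ² - 36 - 24 = 484 - 60 ≡ 17; y = λ·(36 - 17) - 27 ≡ 21. → (17, 21)
5P: (17, 21) + (24, 22). λ = (22 - 21)/(24 - 17) ≡ 1/7 mod 37. 7⁻¹ ≡ 16 (mod 37), so λ ≡ 16.
  x = λ² - 17 - 24 = 256 - 41 ≡ 30; y = λ·(17 - 30) - 21 ≡ 30. → (30, 30)
6P: (30, 30) + (24, 22). λ = (22 - 30)/(24 - 30) ≡ 29/31 mod 37. 31⁻¹ ≡ 6 (mod 37) since 31·6 = 186 ≡ 1, so λ ≡ 26.
  x = λ² - 30 - 24 = 676 - 54 ≡ 30; y = λ·(30 - 30) - 30 ≡ 7. → (30, 7)
7P: (30, 7) + (24, 22). λ = (22 - 7)/(24 - 30) ≡ 15/31 mod 37. 31⁻¹ ≡ 6 (mod 37) since 31·6 = 186 ≡ 1, so λ ≡ 16.
  x = λ² - 30 - 24 = 256 - 54 ≡ 17; y = λ·(30 - 17) - 7 ≡ 16. → (17, 16)
8P: (17, 16) + (24, 22). λ = (22 - 16)/(24 - 17) ≡ 6/7 mod 37. 7⁻¹ ≡ 16 (mod 37), so λ ≡ 22.
  x = λ² - 17 - 24 = 484 - 41 ≡ 36; y = λ·(17 - 36) - 16 ≡ 10. → (36, 10)
9P: (36, 10) + (24, 22). λ = (22 - 10)/(24 - 36) ≡ 12/25 mod 37. 25⁻¹ ≡ 3 (mod 37) since 25·3 = 75 ≡ 1, so λ ≡ 36.
  x = λ² - 36 - 24 = 1296 - 60 ≡ 15; y = λ·(36 - 15) - 10 ≡ 6. → (15, 6)
10P: (15, 6) + (24, 22). λ = (22 - 6)/(24 - 15) ≡ 16/9 mod 37. 9⁻¹ ≡ 33 (mod 37), so λ ≡ 10.
  x = λ² - 15 - 24 = 100 - 39 ≡ 24; y = λ·(15 - 24) - 6 ≡ 15. → (24, 15)
11P: (24, 15) + (24, 22): same x and y₁ ≡ -y₂, so the sum is the point at infinity.
11P = the point at infinity, so the order is 11.

11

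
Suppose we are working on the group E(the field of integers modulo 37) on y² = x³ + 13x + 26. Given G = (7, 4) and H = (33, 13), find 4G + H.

(32, 24)

First 4G:
Double-and-add on 4 = (100)₂. Start with G = (7, 4) for the leading 1-bit.
double: tangent at (7, 4): λ = (3·7² + 13)/(2·4) ≡ 12/8. 8⁻¹ ≡ 14 (mod 37), so λ ≡ 12·14 ≡ 20.
  x = λ² - 7 - 7 = 400 - 14 ≡ 16; y = λ·(7 - 16) - 4 ≡ 1. → (16, 1)
double: tangent at (16, 1): λ = (3·16² + 13)/(2·1) ≡ 4/2. 2⁻¹ ≡ 19 (mod 37) since 2·19 = 38 ≡ 1, so λ ≡ 4·19 ≡ 2.
  x = λ² - 16 - 16 = 4 - 32 ≡ 9; y = λ·(16 - 9) - 1 ≡ 13. → (9, 13)
4G = (9, 13).
Finally 4G + H:
(9, 13) + (33, 13). λ = (13 - 13)/(33 - 9) ≡ 0/24 mod 37. 24⁻¹ ≡ 17 (mod 37) since 24·17 = 408 ≡ 1, so λ ≡ 0.
  x = λ² - 9 - 33 = 0 - 42 ≡ 32; y = λ·(9 - 32) - 13 ≡ 24. → (32, 24)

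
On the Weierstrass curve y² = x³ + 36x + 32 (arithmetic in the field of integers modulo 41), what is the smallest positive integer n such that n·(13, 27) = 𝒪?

2P: tangent at (13, 27): λ = (3·13² + 36)/(2·27) ≡ 10/13. 13⁻¹ ≡ 19 (mod 41), so λ ≡ 10·19 ≡ 26.
  x = λ² - 13 - 13 = 676 - 26 ≡ 35; y = λ·(13 - 35) - 27 ≡ 16. → (35, 16)
3P: (35, 16) + (13, 27). λ = (27 - 16)/(13 - 35) ≡ 11/19 mod 41. 19⁻¹ ≡ 13 (mod 41), so λ ≡ 20.
  x = λ² - 35 - 13 = 400 - 48 ≡ 24; y = λ·(35 - 24) - 16 ≡ 40. → (24, 40)
4P: (24, 40) + (13, 27). λ = (27 - 40)/(13 - 24) ≡ 28/30 mod 41. 30⁻¹ ≡ 26 (mod 41) since 30·26 = 780 ≡ 1, so λ ≡ 31.
  x = λ² - 24 - 13 = 961 - 37 ≡ 22; y = λ·(24 - 22) - 40 ≡ 22. → (22, 22)
5P: (22, 22) + (13, 27). λ = (27 - 22)/(13 - 22) ≡ 5/32 mod 41. 32⁻¹ ≡ 9 (mod 41) since 32·9 = 288 ≡ 1, so λ ≡ 4.
  x = λ² - 22 - 13 = 16 - 35 ≡ 22; y = λ·(22 - 22) - 22 ≡ 19. → (22, 19)
6P: (22, 19) + (13, 27). λ = (27 - 19)/(13 - 22) ≡ 8/32 mod 41. 32⁻¹ ≡ 9 (mod 41), so λ ≡ 31.
  x = λ² - 22 - 13 = 961 - 35 ≡ 24; y = λ·(22 - 24) - 19 ≡ 1. → (24, 1)
7P: (24, 1) + (13, 27). λ = (27 - 1)/(13 - 24) ≡ 26/30 mod 41. 30⁻¹ ≡ 26 (mod 41), so λ ≡ 20.
  x = λ² - 24 - 13 = 400 - 37 ≡ 35; y = λ·(24 - 35) - 1 ≡ 25. → (35, 25)
8P: (35, 25) + (13, 27). λ = (27 - 25)/(13 - 35) ≡ 2/19 mod 41. 19⁻¹ ≡ 13 (mod 41), so λ ≡ 26.
  x = λ² - 35 - 13 = 676 - 48 ≡ 13; y = λ·(35 - 13) - 25 ≡ 14. → (13, 14)
9P: (13, 14) + (13, 27): same x and y₁ ≡ -y₂, so the sum is 𝒪.
9P = 𝒪, so the order is 9.

9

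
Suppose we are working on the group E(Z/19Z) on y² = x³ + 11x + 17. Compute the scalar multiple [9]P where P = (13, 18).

Double-and-add on 9 = (1001)₂. Start with P = (13, 18) for the leading 1-bit.
double: tangent at (13, 18): λ = (3·13² + 11)/(2·18) ≡ 5/17. 17⁻¹ ≡ 9 (mod 19) since 17·9 = 153 ≡ 1, so λ ≡ 5·9 ≡ 7.
  x = λ² - 13 - 13 = 49 - 26 ≡ 4; y = λ·(13 - 4) - 18 ≡ 7. → (4, 7)
double: tangent at (4, 7): λ = (3·4² + 11)/(2·7) ≡ 2/14. 14⁻¹ ≡ 15 (mod 19), so λ ≡ 2·15 ≡ 11.
  x = λ² - 4 - 4 = 121 - 8 ≡ 18; y = λ·(4 - 18) - 7 ≡ 10. → (18, 10)
double: tangent at (18, 10): λ = (3·18² + 11)/(2·10) ≡ 14/1. 1⁻¹ ≡ 1 (mod 19), so λ ≡ 14·1 ≡ 14.
  x = λ² - 18 - 18 = 196 - 36 ≡ 8; y = λ·(18 - 8) - 10 ≡ 16. → (8, 16)
add P: (8, 16) + (13, 18). λ = (18 - 16)/(13 - 8) ≡ 2/5 mod 19. 5⁻¹ ≡ 4 (mod 19), so λ ≡ 8.
  x = λ² - 8 - 13 = 64 - 21 ≡ 5; y = λ·(8 - 5) - 16 ≡ 8. → (5, 8)

(5, 8)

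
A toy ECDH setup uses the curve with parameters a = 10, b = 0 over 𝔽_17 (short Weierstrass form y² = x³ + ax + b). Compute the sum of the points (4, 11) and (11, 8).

(4, 11) + (11, 8). λ = (8 - 11)/(11 - 4) ≡ 14/7 mod 17. 7⁻¹ ≡ 5 (mod 17), so λ ≡ 2.
  x = λ² - 4 - 11 = 4 - 15 ≡ 6; y = λ·(4 - 6) - 11 ≡ 2. → (6, 2)

(6, 2)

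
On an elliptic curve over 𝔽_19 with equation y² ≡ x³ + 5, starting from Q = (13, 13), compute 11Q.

(17, 4)

Double-and-add on 11 = (1011)₂. Start with Q = (13, 13) for the leading 1-bit.
double: tangent at (13, 13): λ = (3·13² + 0)/(2·13) ≡ 13/7. 7⁻¹ ≡ 11 (mod 19), so λ ≡ 13·11 ≡ 10.
  x = λ² - 13 - 13 = 100 - 26 ≡ 17; y = λ·(13 - 17) - 13 ≡ 4. → (17, 4)
double: tangent at (17, 4): λ = (3·17² + 0)/(2·4) ≡ 12/8. 8⁻¹ ≡ 12 (mod 19) since 8·12 = 96 ≡ 1, so λ ≡ 12·12 ≡ 11.
  x = λ² - 17 - 17 = 121 - 34 ≡ 11; y = λ·(17 - 11) - 4 ≡ 5. → (11, 5)
add Q: (11, 5) + (13, 13). λ = (13 - 5)/(13 - 11) ≡ 8/2 mod 19. 2⁻¹ ≡ 10 (mod 19), so λ ≡ 4.
  x = λ² - 11 - 13 = 16 - 24 ≡ 11; y = λ·(11 - 11) - 5 ≡ 14. → (11, 14)
double: tangent at (11, 14): λ = (3·11² + 0)/(2·14) ≡ 2/9. 9⁻¹ ≡ 17 (mod 19), so λ ≡ 2·17 ≡ 15.
  x = λ² - 11 - 11 = 225 - 22 ≡ 13; y = λ·(11 - 13) - 14 ≡ 13. → (13, 13)
add Q: tangent at (13, 13): λ = (3·13² + 0)/(2·13) ≡ 13/7. 7⁻¹ ≡ 11 (mod 19) since 7·11 = 77 ≡ 1, so λ ≡ 13·11 ≡ 10.
  x = λ² - 13 - 13 = 100 - 26 ≡ 17; y = λ·(13 - 17) - 13 ≡ 4. → (17, 4)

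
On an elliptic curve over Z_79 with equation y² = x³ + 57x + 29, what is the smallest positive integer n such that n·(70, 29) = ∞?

2P: tangent at (70, 29): λ = (3·70² + 57)/(2·29) ≡ 63/58. 58⁻¹ ≡ 15 (mod 79) since 58·15 = 870 ≡ 1, so λ ≡ 63·15 ≡ 76.
  x = λ² - 70 - 70 = 5776 - 140 ≡ 27; y = λ·(70 - 27) - 29 ≡ 0. → (27, 0)
3P: (27, 0) + (70, 29). λ = (29 - 0)/(70 - 27) ≡ 29/43 mod 79. 43⁻¹ ≡ 68 (mod 79) since 43·68 = 2924 ≡ 1, so λ ≡ 76.
  x = λ² - 27 - 70 = 5776 - 97 ≡ 70; y = λ·(27 - 70) - 0 ≡ 50. → (70, 50)
4P: (70, 50) + (70, 29): same x and y₁ ≡ -y₂, so the sum is ∞.
4P = ∞, so the order is 4.

4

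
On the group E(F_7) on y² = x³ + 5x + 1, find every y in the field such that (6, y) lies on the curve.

3, 4

x³ + 5x + 1 = 247 ≡ 2 (mod 7).
Square roots of 2 mod 7: 3 and 4 (since 3² = 9 ≡ 2).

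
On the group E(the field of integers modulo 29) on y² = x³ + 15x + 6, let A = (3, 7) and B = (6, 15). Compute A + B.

(3, 7) + (6, 15). λ = (15 - 7)/(6 - 3) ≡ 8/3 mod 29. 3⁻¹ ≡ 10 (mod 29), so λ ≡ 22.
  x = λ² - 3 - 6 = 484 - 9 ≡ 11; y = λ·(3 - 11) - 7 ≡ 20. → (11, 20)

(11, 20)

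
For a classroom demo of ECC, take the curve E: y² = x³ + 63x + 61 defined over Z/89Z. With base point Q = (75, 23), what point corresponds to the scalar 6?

(46, 80)

Repeated addition: build up to 6Q.
2Q: tangent at (75, 23): λ = (3·75² + 63)/(2·23) ≡ 28/46. 46⁻¹ ≡ 60 (mod 89) since 46·60 = 2760 ≡ 1, so λ ≡ 28·60 ≡ 78.
  x = λ² - 75 - 75 = 6084 - 150 ≡ 60; y = λ·(75 - 60) - 23 ≡ 79. → (60, 79)
3Q: (60, 79) + (75, 23). λ = (23 - 79)/(75 - 60) ≡ 33/15 mod 89. 15⁻¹ ≡ 6 (mod 89), so λ ≡ 20.
  x = λ² - 60 - 75 = 400 - 135 ≡ 87; y = λ·(60 - 87) - 79 ≡ 4. → (87, 4)
4Q: (87, 4) + (75, 23). λ = (23 - 4)/(75 - 87) ≡ 19/77 mod 89. 77⁻¹ ≡ 37 (mod 89), so λ ≡ 80.
  x = λ² - 87 - 75 = 6400 - 162 ≡ 8; y = λ·(87 - 8) - 4 ≡ 86. → (8, 86)
5Q: (8, 86) + (75, 23). λ = (23 - 86)/(75 - 8) ≡ 26/67 mod 89. 67⁻¹ ≡ 4 (mod 89), so λ ≡ 15.
  x = λ² - 8 - 75 = 225 - 83 ≡ 53; y = λ·(8 - 53) - 86 ≡ 40. → (53, 40)
6Q: (53, 40) + (75, 23). λ = (23 - 40)/(75 - 53) ≡ 72/22 mod 89. 22⁻¹ ≡ 85 (mod 89), so λ ≡ 68.
  x = λ² - 53 - 75 = 4624 - 128 ≡ 46; y = λ·(53 - 46) - 40 ≡ 80. → (46, 80)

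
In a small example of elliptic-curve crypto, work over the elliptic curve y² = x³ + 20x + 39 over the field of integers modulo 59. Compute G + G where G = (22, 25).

(2, 21)

tangent at (22, 25): λ = (3·22² + 20)/(2·25) ≡ 56/50. 50⁻¹ ≡ 13 (mod 59) since 50·13 = 650 ≡ 1, so λ ≡ 56·13 ≡ 20.
  x = λ² - 22 - 22 = 400 - 44 ≡ 2; y = λ·(22 - 2) - 25 ≡ 21. → (2, 21)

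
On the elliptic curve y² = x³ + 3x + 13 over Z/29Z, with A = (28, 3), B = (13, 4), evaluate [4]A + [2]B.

(13, 25)

First 4A:
Double-and-add on 4 = (100)₂. Start with A = (28, 3) for the leading 1-bit.
double: tangent at (28, 3): λ = (3·28² + 3)/(2·3) ≡ 6/6. 6⁻¹ ≡ 5 (mod 29) since 6·5 = 30 ≡ 1, so λ ≡ 6·5 ≡ 1.
  x = λ² - 28 - 28 = 1 - 56 ≡ 3; y = λ·(28 - 3) - 3 ≡ 22. → (3, 22)
double: tangent at (3, 22): λ = (3·3² + 3)/(2·22) ≡ 1/15. 15⁻¹ ≡ 2 (mod 29) since 15·2 = 30 ≡ 1, so λ ≡ 1·2 ≡ 2.
  x = λ² - 3 - 3 = 4 - 6 ≡ 27; y = λ·(3 - 27) - 22 ≡ 17. → (27, 17)
4A = (27, 17).
Next 2B:
Repeated addition: build up to 2B.
2B: tangent at (13, 4): λ = (3·13² + 3)/(2·4) ≡ 17/8. 8⁻¹ ≡ 11 (mod 29), so λ ≡ 17·11 ≡ 13.
  x = λ² - 13 - 13 = 169 - 26 ≡ 27; y = λ·(13 - 27) - 4 ≡ 17. → (27, 17)
2B = (27, 17).
Finally 4A + 2B:
tangent at (27, 17): λ = (3·27² + 3)/(2·17) ≡ 15/5. 5⁻¹ ≡ 6 (mod 29), so λ ≡ 15·6 ≡ 3.
  x = λ² - 27 - 27 = 9 - 54 ≡ 13; y = λ·(27 - 13) - 17 ≡ 25. → (13, 25)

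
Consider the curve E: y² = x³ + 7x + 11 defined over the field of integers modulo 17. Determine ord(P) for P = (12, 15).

2P: tangent at (12, 15): λ = (3·12² + 7)/(2·15) ≡ 14/13. 13⁻¹ ≡ 4 (mod 17) since 13·4 = 52 ≡ 1, so λ ≡ 14·4 ≡ 5.
  x = λ² - 12 - 12 = 25 - 24 ≡ 1; y = λ·(12 - 1) - 15 ≡ 6. → (1, 6)
3P: (1, 6) + (12, 15). λ = (15 - 6)/(12 - 1) ≡ 9/11 mod 17. 11⁻¹ ≡ 14 (mod 17), so λ ≡ 7.
  x = λ² - 1 - 12 = 49 - 13 ≡ 2; y = λ·(1 - 2) - 6 ≡ 4. → (2, 4)
4P: (2, 4) + (12, 15). λ = (15 - 4)/(12 - 2) ≡ 11/10 mod 17. 10⁻¹ ≡ 12 (mod 17), so λ ≡ 13.
  x = λ² - 2 - 12 = 169 - 14 ≡ 2; y = λ·(2 - 2) - 4 ≡ 13. → (2, 13)
5P: (2, 13) + (12, 15). λ = (15 - 13)/(12 - 2) ≡ 2/10 mod 17. 10⁻¹ ≡ 12 (mod 17), so λ ≡ 7.
  x = λ² - 2 - 12 = 49 - 14 ≡ 1; y = λ·(2 - 1) - 13 ≡ 11. → (1, 11)
6P: (1, 11) + (12, 15). λ = (15 - 11)/(12 - 1) ≡ 4/11 mod 17. 11⁻¹ ≡ 14 (mod 17), so λ ≡ 5.
  x = λ² - 1 - 12 = 25 - 13 ≡ 12; y = λ·(1 - 12) - 11 ≡ 2. → (12, 2)
7P: (12, 2) + (12, 15): same x and y₁ ≡ -y₂, so the sum is O.
7P = O, so the order is 7.

7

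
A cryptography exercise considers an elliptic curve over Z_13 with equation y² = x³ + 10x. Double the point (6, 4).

tangent at (6, 4): λ = (3·6² + 10)/(2·4) ≡ 1/8. 8⁻¹ ≡ 5 (mod 13), so λ ≡ 1·5 ≡ 5.
  x = λ² - 6 - 6 = 25 - 12 ≡ 0; y = λ·(6 - 0) - 4 ≡ 0. → (0, 0)

(0, 0)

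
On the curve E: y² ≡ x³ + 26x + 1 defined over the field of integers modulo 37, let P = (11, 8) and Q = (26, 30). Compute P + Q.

(11, 8) + (26, 30). λ = (30 - 8)/(26 - 11) ≡ 22/15 mod 37. 15⁻¹ ≡ 5 (mod 37), so λ ≡ 36.
  x = λ² - 11 - 26 = 1296 - 37 ≡ 1; y = λ·(11 - 1) - 8 ≡ 19. → (1, 19)

(1, 19)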